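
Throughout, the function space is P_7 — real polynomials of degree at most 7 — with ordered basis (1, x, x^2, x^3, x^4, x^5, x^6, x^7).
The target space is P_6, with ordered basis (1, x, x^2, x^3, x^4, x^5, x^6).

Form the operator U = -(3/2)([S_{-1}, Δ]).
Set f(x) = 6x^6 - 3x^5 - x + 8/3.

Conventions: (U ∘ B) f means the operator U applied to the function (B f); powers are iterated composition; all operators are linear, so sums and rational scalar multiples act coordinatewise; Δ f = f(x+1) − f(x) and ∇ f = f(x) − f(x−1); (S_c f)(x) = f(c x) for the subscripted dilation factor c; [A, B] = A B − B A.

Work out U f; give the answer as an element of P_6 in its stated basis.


g(x) = 108x^5 + 45x^4 + 360x^3 + 90x^2 + 108x + 12

Δ f = 36x^5 + 75x^4 + 90x^3 + 60x^2 + 21x + 2
S_{-1} Δ f = -36x^5 + 75x^4 - 90x^3 + 60x^2 - 21x + 2
S_{-1} f = 6x^6 + 3x^5 + x + 8/3
Δ S_{-1} f = 36x^5 + 105x^4 + 150x^3 + 120x^2 + 51x + 10
[S_{-1}, Δ] f = -72x^5 - 30x^4 - 240x^3 - 60x^2 - 72x - 8
(-(3/2)([S_{-1}, Δ])) f = 108x^5 + 45x^4 + 360x^3 + 90x^2 + 108x + 12


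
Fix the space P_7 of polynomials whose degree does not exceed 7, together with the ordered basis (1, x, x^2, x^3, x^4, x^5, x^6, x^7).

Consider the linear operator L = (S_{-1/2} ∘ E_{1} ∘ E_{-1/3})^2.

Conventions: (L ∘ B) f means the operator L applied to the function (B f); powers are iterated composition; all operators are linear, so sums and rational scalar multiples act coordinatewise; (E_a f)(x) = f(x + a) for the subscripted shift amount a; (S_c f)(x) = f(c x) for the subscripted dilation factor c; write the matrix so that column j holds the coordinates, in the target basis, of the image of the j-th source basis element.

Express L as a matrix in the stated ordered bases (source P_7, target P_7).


the matrix is [[1, 1/3, 1/9, 1/27, 1/81, 1/243, 1/729, 1/2187]; [0, 1/4, 1/6, 1/12, 1/27, 5/324, 1/162, 7/2916]; [0, 0, 1/16, 1/16, 1/24, 5/216, 5/432, 7/1296]; [0, 0, 0, 1/64, 1/48, 5/288, 5/432, 35/5184]; [0, 0, 0, 0, 1/256, 5/768, 5/768, 35/6912]; [0, 0, 0, 0, 0, 1/1024, 1/512, 7/3072]; [0, 0, 0, 0, 0, 0, 1/4096, 7/12288]; [0, 0, 0, 0, 0, 0, 0, 1/16384]] (rows listed top to bottom)

image of 1: 1
image of x: (1/4)x + 1/3
image of x^2: (1/16)x^2 + (1/6)x + 1/9
image of x^3: (1/64)x^3 + (1/16)x^2 + (1/12)x + 1/27
image of x^4: (1/256)x^4 + (1/48)x^3 + (1/24)x^2 + (1/27)x + 1/81
image of x^5: (1/1024)x^5 + (5/768)x^4 + (5/288)x^3 + (5/216)x^2 + (5/324)x + 1/243
image of x^6: (1/4096)x^6 + (1/512)x^5 + (5/768)x^4 + (5/432)x^3 + (5/432)x^2 + (1/162)x + 1/729
image of x^7: (1/16384)x^7 + (7/12288)x^6 + (7/3072)x^5 + (35/6912)x^4 + (35/5184)x^3 + (7/1296)x^2 + (7/2916)x + 1/2187
each image's coordinates form column j of the matrix


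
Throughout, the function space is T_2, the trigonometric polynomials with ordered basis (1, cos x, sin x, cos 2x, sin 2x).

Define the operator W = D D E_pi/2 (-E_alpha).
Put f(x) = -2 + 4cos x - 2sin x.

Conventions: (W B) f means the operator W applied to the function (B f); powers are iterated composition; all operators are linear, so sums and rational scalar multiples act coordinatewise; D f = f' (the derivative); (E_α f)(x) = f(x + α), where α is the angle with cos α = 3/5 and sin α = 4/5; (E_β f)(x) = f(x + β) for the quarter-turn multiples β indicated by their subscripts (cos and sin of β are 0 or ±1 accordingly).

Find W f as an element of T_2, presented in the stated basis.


E_alpha f = -2 + (4/5)cos x - (22/5)sin x
(-E_alpha) f = 2 - (4/5)cos x + (22/5)sin x
E_pi/2 (-E_alpha) f = 2 + (22/5)cos x + (4/5)sin x
D E_pi/2 (-E_alpha) f = (4/5)cos x - (22/5)sin x
D (D E_pi/2) (-E_alpha) f = -(22/5)cos x - (4/5)sin x

the image equals g(x) = -(22/5)cos x - (4/5)sin x


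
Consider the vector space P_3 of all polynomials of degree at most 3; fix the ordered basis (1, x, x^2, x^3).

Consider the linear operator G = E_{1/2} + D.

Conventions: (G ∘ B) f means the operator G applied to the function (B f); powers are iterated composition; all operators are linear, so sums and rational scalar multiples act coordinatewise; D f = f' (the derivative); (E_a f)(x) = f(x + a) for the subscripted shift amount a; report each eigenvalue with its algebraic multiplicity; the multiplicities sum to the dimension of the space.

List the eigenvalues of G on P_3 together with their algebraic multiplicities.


image of 1: 1
image of x: x + 3/2
image of x^2: x^2 + 3x + 1/4
image of x^3: x^3 + (9/2)x^2 + (3/4)x + 1/8
the matrix is upper triangular; its diagonal is (1, 1, 1, 1)
for a triangular matrix the eigenvalues are the diagonal entries, with algebraic multiplicity their repetition count

λ = 1 (multiplicity 4)


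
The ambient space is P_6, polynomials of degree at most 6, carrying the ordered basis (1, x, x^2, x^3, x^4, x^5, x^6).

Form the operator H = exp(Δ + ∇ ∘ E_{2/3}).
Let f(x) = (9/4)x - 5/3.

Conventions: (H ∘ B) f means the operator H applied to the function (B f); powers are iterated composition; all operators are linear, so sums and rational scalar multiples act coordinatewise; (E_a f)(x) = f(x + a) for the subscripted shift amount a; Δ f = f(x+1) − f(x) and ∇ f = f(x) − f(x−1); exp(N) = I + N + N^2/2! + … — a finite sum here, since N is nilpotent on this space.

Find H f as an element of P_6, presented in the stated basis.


order-1 term: 9/2
the series for exp(Δ + ∇ ∘ E_{2/3}) f terminates at order 1
exp(Δ + ∇ ∘ E_{2/3}) f = (9/4)x + 17/6

g(x) = (9/4)x + 17/6


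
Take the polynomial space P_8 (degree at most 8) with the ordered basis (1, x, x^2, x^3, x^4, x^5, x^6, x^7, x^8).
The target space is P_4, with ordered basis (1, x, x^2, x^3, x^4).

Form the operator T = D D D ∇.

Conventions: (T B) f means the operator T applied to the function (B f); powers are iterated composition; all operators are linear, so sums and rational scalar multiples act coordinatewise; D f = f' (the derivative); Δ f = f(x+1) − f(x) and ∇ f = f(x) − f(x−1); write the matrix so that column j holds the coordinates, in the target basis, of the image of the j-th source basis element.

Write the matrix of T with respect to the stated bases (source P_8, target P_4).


image of 1: 0
image of x: 0
image of x^2: 0
image of x^3: 0
image of x^4: 24
image of x^5: 120x - 60
image of x^6: 360x^2 - 360x + 120
image of x^7: 840x^3 - 1260x^2 + 840x - 210
image of x^8: 1680x^4 - 3360x^3 + 3360x^2 - 1680x + 336
each image's coordinates form column j of the matrix

the matrix is [[0, 0, 0, 0, 24, -60, 120, -210, 336]; [0, 0, 0, 0, 0, 120, -360, 840, -1680]; [0, 0, 0, 0, 0, 0, 360, -1260, 3360]; [0, 0, 0, 0, 0, 0, 0, 840, -3360]; [0, 0, 0, 0, 0, 0, 0, 0, 1680]] (rows listed top to bottom)


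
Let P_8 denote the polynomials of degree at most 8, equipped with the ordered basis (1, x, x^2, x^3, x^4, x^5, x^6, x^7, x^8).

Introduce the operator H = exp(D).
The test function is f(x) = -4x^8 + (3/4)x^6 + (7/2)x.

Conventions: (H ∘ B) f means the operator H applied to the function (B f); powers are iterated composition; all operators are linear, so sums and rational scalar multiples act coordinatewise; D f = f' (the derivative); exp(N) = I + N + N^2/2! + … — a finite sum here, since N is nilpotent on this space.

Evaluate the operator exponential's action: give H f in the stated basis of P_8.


the image equals g(x) = -4x^8 - 32x^7 - (445/4)x^6 - (439/2)x^5 - (1075/4)x^4 - 209x^3 - (403/4)x^2 - 24x + 1/4

order-1 term: -32x^7 + (9/2)x^5 + 7/2
order-2 term: -112x^6 + (45/4)x^4
order-3 term: -224x^5 + 15x^3
order-4 term: -280x^4 + (45/4)x^2
order-5 term: -224x^3 + (9/2)x
order-6 term: -112x^2 + 3/4
order-7 term: -32x
order-8 term: -4
the series for exp(D) f terminates at order 8
exp(D) f = -4x^8 - 32x^7 - (445/4)x^6 - (439/2)x^5 - (1075/4)x^4 - 209x^3 - (403/4)x^2 - 24x + 1/4


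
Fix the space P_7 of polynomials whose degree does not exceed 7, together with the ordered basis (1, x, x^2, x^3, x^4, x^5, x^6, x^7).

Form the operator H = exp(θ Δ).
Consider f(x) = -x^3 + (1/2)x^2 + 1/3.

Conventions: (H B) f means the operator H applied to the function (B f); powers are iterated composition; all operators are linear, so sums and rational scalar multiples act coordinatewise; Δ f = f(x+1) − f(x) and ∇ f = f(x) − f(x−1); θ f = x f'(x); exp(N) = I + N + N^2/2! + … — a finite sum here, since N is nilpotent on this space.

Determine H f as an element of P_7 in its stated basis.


the image equals g(x) = -x^3 - (11/2)x^2 - 8x + 1/3

order-1 term: -6x^2 - 2x
order-2 term: -6x
the series for exp(θ Δ) f terminates at order 2
exp(θ Δ) f = -x^3 - (11/2)x^2 - 8x + 1/3


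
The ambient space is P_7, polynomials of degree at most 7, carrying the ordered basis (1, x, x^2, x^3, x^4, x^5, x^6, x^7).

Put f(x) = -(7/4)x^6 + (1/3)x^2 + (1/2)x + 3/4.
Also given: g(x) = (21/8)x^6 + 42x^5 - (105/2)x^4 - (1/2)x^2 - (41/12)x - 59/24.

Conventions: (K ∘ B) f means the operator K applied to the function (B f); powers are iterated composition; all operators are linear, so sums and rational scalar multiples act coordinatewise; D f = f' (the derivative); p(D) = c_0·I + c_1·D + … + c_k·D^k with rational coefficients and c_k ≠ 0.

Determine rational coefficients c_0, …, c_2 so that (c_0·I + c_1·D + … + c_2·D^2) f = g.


p(D) = -(3/2)·I − 4·D + D^2, i.e. c_0 = -3/2, c_1 = -4, c_2 = 1

D^0 f = -(7/4)x^6 + (1/3)x^2 + (1/2)x + 3/4
D^1 f = -(21/2)x^5 + (2/3)x + 1/2
D^2 f = -(105/2)x^4 + 2/3
matching coefficients of g against c_0 f + c_1 Df + … from the top degree down determines the c_i
solution: c_0 = -3/2, c_1 = -4, c_2 = 1


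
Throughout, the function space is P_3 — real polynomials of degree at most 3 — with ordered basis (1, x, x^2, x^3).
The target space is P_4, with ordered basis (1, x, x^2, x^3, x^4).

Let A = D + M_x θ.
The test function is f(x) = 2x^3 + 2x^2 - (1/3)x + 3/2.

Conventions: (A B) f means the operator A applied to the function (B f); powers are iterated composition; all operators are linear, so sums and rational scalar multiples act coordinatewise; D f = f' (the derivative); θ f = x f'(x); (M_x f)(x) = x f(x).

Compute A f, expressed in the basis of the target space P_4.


g(x) = 6x^4 + 4x^3 + (17/3)x^2 + 4x - 1/3

D f = 6x^2 + 4x - 1/3
θ f = 6x^3 + 4x^2 - (1/3)x
M_x θ f = 6x^4 + 4x^3 - (1/3)x^2
(D + M_x θ) f = 6x^4 + 4x^3 + (17/3)x^2 + 4x - 1/3


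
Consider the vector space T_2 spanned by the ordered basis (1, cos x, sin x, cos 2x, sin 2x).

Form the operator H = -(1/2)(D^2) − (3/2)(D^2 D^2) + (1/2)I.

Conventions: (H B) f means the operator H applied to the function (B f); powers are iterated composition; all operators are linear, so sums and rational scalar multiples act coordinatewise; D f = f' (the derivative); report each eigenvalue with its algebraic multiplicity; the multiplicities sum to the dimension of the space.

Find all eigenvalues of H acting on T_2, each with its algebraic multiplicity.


image of 1: 1/2
image of cos x: -(1/2)cos x
image of sin x: -(1/2)sin x
image of cos 2x: -(43/2)cos 2x
image of sin 2x: -(43/2)sin 2x
the matrix is diagonal; its diagonal is (1/2, -1/2, -1/2, -43/2, -43/2)
for a triangular matrix the eigenvalues are the diagonal entries, with algebraic multiplicity their repetition count

λ = -43/2 (multiplicity 2), λ = -1/2 (multiplicity 2), λ = 1/2 (multiplicity 1)


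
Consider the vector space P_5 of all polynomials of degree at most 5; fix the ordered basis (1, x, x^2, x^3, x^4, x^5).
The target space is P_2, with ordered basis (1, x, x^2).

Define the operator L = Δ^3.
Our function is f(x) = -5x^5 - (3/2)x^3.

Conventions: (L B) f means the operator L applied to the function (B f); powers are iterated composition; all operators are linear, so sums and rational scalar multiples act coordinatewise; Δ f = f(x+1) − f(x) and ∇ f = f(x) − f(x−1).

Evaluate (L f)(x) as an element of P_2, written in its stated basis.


Δ f = -25x^4 - 50x^3 - (109/2)x^2 - (59/2)x - 13/2
Δ Δ f = -100x^3 - 300x^2 - 359x - 159
Δ Δ Δ f = -300x^2 - 900x - 759

g(x) = -300x^2 - 900x - 759


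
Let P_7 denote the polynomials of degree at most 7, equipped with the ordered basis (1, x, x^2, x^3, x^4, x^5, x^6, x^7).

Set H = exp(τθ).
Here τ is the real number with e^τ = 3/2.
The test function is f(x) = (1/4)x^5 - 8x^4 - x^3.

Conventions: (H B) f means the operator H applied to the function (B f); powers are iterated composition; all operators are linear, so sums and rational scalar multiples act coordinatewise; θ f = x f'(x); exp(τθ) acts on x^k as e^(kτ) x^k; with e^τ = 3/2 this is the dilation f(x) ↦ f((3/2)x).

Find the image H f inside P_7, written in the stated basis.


g(x) = (243/128)x^5 - (81/2)x^4 - (27/8)x^3

exp(τθ) x^k = e^(kτ) x^k; with e^τ = 3/2 this sends x^k to (3/2)^k x^k
x^3 ↦ 27/8 x^3
x^4 ↦ 81/16 x^4
x^5 ↦ 243/32 x^5
applying this coordinatewise to f: exp(τθ) f = (243/128)x^5 - (81/2)x^4 - (27/8)x^3


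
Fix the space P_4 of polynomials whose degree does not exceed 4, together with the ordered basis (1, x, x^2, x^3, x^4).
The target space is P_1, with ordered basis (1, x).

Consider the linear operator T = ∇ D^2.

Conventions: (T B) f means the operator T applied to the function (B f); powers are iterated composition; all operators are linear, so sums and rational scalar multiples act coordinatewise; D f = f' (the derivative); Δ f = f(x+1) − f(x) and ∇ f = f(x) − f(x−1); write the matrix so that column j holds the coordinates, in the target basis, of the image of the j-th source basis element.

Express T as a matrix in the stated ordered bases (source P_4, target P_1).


the matrix is [[0, 0, 0, 6, -12]; [0, 0, 0, 0, 24]] (rows listed top to bottom)

image of 1: 0
image of x: 0
image of x^2: 0
image of x^3: 6
image of x^4: 24x - 12
each image's coordinates form column j of the matrix


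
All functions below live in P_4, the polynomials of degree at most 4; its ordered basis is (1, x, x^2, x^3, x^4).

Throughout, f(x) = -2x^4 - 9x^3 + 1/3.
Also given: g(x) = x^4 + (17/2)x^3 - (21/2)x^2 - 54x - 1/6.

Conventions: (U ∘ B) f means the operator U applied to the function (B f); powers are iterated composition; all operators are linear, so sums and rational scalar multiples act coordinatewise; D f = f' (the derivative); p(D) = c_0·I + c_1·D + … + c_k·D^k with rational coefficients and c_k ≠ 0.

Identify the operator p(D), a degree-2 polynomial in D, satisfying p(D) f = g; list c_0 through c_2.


D^0 f = -2x^4 - 9x^3 + 1/3
D^1 f = -8x^3 - 27x^2
D^2 f = -24x^2 - 54x
matching coefficients of g against c_0 f + c_1 Df + … from the top degree down determines the c_i
solution: c_0 = -1/2, c_1 = -1/2, c_2 = 1

c_0 = -1/2, c_1 = -1/2, c_2 = 1


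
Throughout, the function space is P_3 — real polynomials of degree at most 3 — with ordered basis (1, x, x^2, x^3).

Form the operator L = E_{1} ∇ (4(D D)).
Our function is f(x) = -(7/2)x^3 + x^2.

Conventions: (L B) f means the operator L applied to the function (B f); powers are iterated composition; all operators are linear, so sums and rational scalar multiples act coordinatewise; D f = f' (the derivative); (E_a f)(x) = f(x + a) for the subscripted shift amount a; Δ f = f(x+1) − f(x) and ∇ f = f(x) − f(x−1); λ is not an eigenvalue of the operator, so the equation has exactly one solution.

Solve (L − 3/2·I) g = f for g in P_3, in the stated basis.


the result is g(x) = (7/3)x^3 - (2/3)x^2 + 112/3

write g with unknown coordinates in the stated basis and equate coefficients in (L − 3/2·I) g = f
solving from the highest basis element down gives g = (7/3)x^3 - (2/3)x^2 + 112/3
check: L g = 56
so L g − 3/2·g = -(7/2)x^3 + x^2 = f ✓


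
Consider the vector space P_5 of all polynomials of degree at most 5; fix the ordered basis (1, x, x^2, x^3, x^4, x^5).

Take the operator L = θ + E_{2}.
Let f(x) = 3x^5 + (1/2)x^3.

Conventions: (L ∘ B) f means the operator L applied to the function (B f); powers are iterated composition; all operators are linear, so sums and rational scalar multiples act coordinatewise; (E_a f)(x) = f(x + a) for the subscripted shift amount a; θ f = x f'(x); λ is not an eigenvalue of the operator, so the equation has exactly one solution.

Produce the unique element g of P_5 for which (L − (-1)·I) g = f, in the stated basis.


the result is g(x) = (3/7)x^5 - (5/7)x^4 - (153/70)x^3 - (141/140)x^2 + (659/105)x + 701/210

write g with unknown coordinates in the stated basis and equate coefficients in (L − (-1)·I) g = f
solving from the highest basis element down gives g = (3/7)x^5 - (5/7)x^4 - (153/70)x^3 - (141/140)x^2 + (659/105)x + 701/210
check: L g = (18/7)x^5 + (5/7)x^4 + (94/35)x^3 + (141/140)x^2 - (659/105)x - 701/210
so L g − (-1)·g = 3x^5 + (1/2)x^3 = f ✓


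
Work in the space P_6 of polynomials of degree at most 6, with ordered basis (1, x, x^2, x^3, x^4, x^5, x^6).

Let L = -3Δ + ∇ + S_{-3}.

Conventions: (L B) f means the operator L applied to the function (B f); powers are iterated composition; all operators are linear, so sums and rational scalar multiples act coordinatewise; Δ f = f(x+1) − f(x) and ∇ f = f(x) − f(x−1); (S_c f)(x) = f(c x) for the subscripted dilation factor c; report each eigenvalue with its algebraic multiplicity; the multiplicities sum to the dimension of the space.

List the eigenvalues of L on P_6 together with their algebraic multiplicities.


image of 1: 1
image of x: -3x - 2
image of x^2: 9x^2 - 4x - 4
image of x^3: -27x^3 - 6x^2 - 12x - 2
image of x^4: 81x^4 - 8x^3 - 24x^2 - 8x - 4
image of x^5: -243x^5 - 10x^4 - 40x^3 - 20x^2 - 20x - 2
image of x^6: 729x^6 - 12x^5 - 60x^4 - 40x^3 - 60x^2 - 12x - 4
the matrix is upper triangular; its diagonal is (1, -3, 9, -27, 81, -243, 729)
for a triangular matrix the eigenvalues are the diagonal entries, with algebraic multiplicity their repetition count

λ = -243 (multiplicity 1), λ = -27 (multiplicity 1), λ = -3 (multiplicity 1), λ = 1 (multiplicity 1), λ = 9 (multiplicity 1), λ = 81 (multiplicity 1), λ = 729 (multiplicity 1)


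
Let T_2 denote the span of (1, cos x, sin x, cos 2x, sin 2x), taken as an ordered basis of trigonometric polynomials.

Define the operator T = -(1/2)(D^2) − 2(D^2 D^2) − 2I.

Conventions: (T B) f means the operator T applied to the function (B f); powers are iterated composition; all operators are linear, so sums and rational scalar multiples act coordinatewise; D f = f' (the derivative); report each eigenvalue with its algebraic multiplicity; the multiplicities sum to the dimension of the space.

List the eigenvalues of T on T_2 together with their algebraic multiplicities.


λ = -32 (multiplicity 2), λ = -7/2 (multiplicity 2), λ = -2 (multiplicity 1)

image of 1: -2
image of cos x: -(7/2)cos x
image of sin x: -(7/2)sin x
image of cos 2x: -32cos 2x
image of sin 2x: -32sin 2x
the matrix is diagonal; its diagonal is (-2, -7/2, -7/2, -32, -32)
for a triangular matrix the eigenvalues are the diagonal entries, with algebraic multiplicity their repetition count


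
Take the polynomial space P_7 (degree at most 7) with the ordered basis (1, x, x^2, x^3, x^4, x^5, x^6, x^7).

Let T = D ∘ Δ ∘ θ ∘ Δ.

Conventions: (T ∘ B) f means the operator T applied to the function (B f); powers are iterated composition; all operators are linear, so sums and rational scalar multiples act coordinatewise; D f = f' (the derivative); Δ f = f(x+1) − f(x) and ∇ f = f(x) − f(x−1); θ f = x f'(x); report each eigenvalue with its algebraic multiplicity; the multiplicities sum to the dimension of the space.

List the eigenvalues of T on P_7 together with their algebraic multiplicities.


λ = 0 (multiplicity 8)

image of 1: 0
image of x: 0
image of x^2: 0
image of x^3: 12
image of x^4: 72x + 60
image of x^5: 240x^2 + 420x + 210
image of x^6: 600x^3 + 1620x^2 + 1680x + 630
image of x^7: 1260x^4 + 4620x^3 + 7350x^2 + 5670x + 1736
the matrix is upper triangular; its diagonal is (0, 0, 0, 0, 0, 0, 0, 0)
for a triangular matrix the eigenvalues are the diagonal entries, with algebraic multiplicity their repetition count


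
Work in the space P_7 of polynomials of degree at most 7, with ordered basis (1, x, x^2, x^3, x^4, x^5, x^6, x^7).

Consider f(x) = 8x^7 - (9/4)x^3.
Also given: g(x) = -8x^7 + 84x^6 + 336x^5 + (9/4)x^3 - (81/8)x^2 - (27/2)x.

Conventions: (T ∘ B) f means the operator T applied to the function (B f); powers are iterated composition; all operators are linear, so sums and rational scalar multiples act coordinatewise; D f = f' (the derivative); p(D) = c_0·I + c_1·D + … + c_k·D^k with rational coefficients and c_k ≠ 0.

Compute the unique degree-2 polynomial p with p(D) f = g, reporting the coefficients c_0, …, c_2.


p(D) = -I + (3/2)·D + D^2, i.e. c_0 = -1, c_1 = 3/2, c_2 = 1

D^0 f = 8x^7 - (9/4)x^3
D^1 f = 56x^6 - (27/4)x^2
D^2 f = 336x^5 - (27/2)x
matching coefficients of g against c_0 f + c_1 Df + … from the top degree down determines the c_i
solution: c_0 = -1, c_1 = 3/2, c_2 = 1


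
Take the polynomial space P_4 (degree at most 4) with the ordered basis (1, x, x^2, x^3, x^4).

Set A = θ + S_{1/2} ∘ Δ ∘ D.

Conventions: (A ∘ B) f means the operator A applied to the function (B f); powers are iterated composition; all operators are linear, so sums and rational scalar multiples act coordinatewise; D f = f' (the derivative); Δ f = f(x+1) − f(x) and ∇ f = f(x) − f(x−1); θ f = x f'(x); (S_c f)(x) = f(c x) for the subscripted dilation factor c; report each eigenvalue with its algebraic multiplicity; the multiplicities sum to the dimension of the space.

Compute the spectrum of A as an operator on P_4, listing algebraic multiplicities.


λ = 0 (multiplicity 1), λ = 1 (multiplicity 1), λ = 2 (multiplicity 1), λ = 3 (multiplicity 1), λ = 4 (multiplicity 1)

image of 1: 0
image of x: x
image of x^2: 2x^2 + 2
image of x^3: 3x^3 + 3x + 3
image of x^4: 4x^4 + 3x^2 + 6x + 4
the matrix is upper triangular; its diagonal is (0, 1, 2, 3, 4)
for a triangular matrix the eigenvalues are the diagonal entries, with algebraic multiplicity their repetition count


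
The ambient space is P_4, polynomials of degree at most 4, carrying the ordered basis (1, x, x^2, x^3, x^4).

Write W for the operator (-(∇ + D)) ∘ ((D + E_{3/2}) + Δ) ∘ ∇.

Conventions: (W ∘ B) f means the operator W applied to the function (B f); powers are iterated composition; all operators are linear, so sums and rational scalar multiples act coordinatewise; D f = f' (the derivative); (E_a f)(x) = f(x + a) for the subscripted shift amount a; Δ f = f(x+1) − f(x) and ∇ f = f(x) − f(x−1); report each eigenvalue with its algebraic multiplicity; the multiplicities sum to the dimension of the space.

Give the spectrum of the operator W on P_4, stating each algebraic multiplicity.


λ = 0 (multiplicity 5)

image of 1: 0
image of x: 0
image of x^2: -4
image of x^3: -12x - 33
image of x^4: -24x^2 - 132x + 30
the matrix is upper triangular; its diagonal is (0, 0, 0, 0, 0)
for a triangular matrix the eigenvalues are the diagonal entries, with algebraic multiplicity their repetition count


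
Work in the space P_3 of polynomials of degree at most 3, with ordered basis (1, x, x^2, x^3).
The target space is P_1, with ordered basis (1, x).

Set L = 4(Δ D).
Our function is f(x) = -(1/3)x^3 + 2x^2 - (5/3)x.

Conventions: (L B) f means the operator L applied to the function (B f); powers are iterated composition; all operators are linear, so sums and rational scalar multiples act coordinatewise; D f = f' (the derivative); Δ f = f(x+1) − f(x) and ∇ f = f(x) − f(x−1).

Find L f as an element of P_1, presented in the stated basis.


D f = -x^2 + 4x - 5/3
Δ D f = -2x + 3
(4(Δ D)) f = -8x + 12

the image equals g(x) = -8x + 12


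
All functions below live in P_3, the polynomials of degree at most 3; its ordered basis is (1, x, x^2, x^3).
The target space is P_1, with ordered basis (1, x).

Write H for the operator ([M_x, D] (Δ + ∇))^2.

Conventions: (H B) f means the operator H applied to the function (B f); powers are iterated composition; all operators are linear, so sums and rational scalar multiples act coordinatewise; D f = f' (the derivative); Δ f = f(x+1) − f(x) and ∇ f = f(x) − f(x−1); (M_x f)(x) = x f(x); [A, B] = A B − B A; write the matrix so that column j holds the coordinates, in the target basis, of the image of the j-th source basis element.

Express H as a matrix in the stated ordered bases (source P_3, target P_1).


image of 1: 0
image of x: 0
image of x^2: 8
image of x^3: 24x
each image's coordinates form column j of the matrix

the matrix is [[0, 0, 8, 0]; [0, 0, 0, 24]] (rows listed top to bottom)


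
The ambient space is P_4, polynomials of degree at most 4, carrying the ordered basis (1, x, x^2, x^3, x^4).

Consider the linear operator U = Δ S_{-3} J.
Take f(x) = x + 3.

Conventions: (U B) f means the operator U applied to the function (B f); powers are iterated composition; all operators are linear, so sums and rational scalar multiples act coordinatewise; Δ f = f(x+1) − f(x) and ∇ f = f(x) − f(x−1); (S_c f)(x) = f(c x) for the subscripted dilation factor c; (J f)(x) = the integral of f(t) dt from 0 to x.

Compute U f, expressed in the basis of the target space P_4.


J f = (1/2)x^2 + 3x
S_{-3} J f = (9/2)x^2 - 9x
Δ S_{-3} J f = 9x - 9/2

the result is g(x) = 9x - 9/2


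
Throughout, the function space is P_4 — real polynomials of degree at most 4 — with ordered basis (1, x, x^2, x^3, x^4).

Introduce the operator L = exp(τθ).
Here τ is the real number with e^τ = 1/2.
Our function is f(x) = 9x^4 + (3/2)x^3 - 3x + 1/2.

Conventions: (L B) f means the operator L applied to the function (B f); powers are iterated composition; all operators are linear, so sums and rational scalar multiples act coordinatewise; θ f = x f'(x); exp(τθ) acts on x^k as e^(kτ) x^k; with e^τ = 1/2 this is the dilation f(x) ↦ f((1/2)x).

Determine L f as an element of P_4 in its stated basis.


the result is g(x) = (9/16)x^4 + (3/16)x^3 - (3/2)x + 1/2

exp(τθ) x^k = e^(kτ) x^k; with e^τ = 1/2 this sends x^k to (1/2)^k x^k
x ↦ 1/2 x
x^3 ↦ 1/8 x^3
x^4 ↦ 1/16 x^4
applying this coordinatewise to f: exp(τθ) f = (9/16)x^4 + (3/16)x^3 - (3/2)x + 1/2


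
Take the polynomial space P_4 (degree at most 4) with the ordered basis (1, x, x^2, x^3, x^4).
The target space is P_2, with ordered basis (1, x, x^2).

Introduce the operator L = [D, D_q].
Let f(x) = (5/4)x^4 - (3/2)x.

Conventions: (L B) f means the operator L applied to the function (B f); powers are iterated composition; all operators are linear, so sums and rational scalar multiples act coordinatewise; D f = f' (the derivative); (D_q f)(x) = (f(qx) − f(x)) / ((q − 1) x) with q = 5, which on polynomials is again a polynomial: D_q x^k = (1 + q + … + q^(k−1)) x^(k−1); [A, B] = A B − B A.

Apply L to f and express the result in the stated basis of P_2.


g(x) = 430x^2

D_q f = 195x^3 - 3/2
D D_q f = 585x^2
D f = 5x^3 - 3/2
D_q D f = 155x^2
[D, D_q] f = 430x^2


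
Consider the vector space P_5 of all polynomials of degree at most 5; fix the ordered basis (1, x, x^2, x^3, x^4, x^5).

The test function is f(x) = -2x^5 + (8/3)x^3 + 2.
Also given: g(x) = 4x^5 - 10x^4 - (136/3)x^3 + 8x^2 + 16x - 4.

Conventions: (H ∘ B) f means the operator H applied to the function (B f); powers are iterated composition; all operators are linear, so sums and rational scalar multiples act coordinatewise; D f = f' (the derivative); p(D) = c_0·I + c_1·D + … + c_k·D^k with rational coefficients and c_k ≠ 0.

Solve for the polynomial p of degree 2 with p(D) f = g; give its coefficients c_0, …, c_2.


c_0 = -2, c_1 = 1, c_2 = 1

D^0 f = -2x^5 + (8/3)x^3 + 2
D^1 f = -10x^4 + 8x^2
D^2 f = -40x^3 + 16x
matching coefficients of g against c_0 f + c_1 Df + … from the top degree down determines the c_i
solution: c_0 = -2, c_1 = 1, c_2 = 1


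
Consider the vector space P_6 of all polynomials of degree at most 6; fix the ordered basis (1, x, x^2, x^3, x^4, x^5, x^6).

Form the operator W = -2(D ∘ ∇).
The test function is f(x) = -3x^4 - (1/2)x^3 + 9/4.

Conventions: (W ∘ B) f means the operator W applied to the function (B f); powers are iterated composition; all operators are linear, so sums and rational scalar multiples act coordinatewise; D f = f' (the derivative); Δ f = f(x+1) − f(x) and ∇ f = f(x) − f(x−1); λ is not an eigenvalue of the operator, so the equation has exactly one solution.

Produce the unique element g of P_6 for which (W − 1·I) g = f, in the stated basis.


the image equals g(x) = 3x^4 + (1/2)x^3 - 72x^2 + 66x + 1059/4

write g with unknown coordinates in the stated basis and equate coefficients in (W − 1·I) g = f
solving from the highest basis element down gives g = 3x^4 + (1/2)x^3 - 72x^2 + 66x + 1059/4
check: W g = -72x^2 + 66x + 267
so W g − 1·g = -3x^4 - (1/2)x^3 + 9/4 = f ✓


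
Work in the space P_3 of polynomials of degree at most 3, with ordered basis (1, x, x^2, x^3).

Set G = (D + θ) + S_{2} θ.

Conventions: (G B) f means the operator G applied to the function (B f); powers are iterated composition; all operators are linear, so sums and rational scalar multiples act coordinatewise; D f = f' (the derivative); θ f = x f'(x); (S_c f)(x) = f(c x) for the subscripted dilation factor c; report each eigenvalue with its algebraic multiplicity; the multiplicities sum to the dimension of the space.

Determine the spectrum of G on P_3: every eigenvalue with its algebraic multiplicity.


λ = 0 (multiplicity 1), λ = 3 (multiplicity 1), λ = 10 (multiplicity 1), λ = 27 (multiplicity 1)

image of 1: 0
image of x: 3x + 1
image of x^2: 10x^2 + 2x
image of x^3: 27x^3 + 3x^2
the matrix is upper triangular; its diagonal is (0, 3, 10, 27)
for a triangular matrix the eigenvalues are the diagonal entries, with algebraic multiplicity their repetition count


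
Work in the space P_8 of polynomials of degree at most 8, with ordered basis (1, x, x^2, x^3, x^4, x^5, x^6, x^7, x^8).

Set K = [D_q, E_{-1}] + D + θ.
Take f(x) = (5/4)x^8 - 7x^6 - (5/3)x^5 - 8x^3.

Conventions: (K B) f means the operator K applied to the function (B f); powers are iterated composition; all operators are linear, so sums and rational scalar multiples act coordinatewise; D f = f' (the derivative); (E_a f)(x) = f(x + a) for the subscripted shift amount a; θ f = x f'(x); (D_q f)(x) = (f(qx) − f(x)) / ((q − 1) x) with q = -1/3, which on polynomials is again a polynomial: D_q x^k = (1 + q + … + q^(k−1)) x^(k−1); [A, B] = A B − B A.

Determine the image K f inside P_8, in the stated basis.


E_{-1} f = (5/4)x^8 - 10x^7 + 28x^6 - (89/3)x^5 - (55/6)x^4 + (136/3)x^3 - (88/3)x^2 - (1/3)x + 47/12
D_q E_{-1} f = (2050/2187)x^7 - (5470/729)x^6 + (5096/243)x^5 - (5429/243)x^4 - (550/81)x^3 + (952/27)x^2 - (176/9)x - 1/3
D_q f = (2050/2187)x^7 - (1274/243)x^5 - (305/243)x^4 - (56/9)x^2
E_{-1} D_q f = (2050/2187)x^7 - (14350/2187)x^6 + (10528/729)x^5 - (17165/2187)x^4 - (31930/2187)x^3 + (13844/729)x^2 - (4784/2187)x - 6937/2187
[D_q, E_{-1}] f = -(2060/2187)x^6 + (4760/729)x^5 - (31696/2187)x^4 + (17080/2187)x^3 + (11860/729)x^2 - (37984/2187)x + 6208/2187
D f = 10x^7 - 42x^5 - (25/3)x^4 - 24x^2
θ f = 10x^8 - 42x^6 - (25/3)x^5 - 24x^3
([D_q, E_{-1}] + D + θ) f = 10x^8 + 10x^7 - (93914/2187)x^6 - (31933/729)x^5 - (49921/2187)x^4 - (35408/2187)x^3 - (5636/729)x^2 - (37984/2187)x + 6208/2187

the result is g(x) = 10x^8 + 10x^7 - (93914/2187)x^6 - (31933/729)x^5 - (49921/2187)x^4 - (35408/2187)x^3 - (5636/729)x^2 - (37984/2187)x + 6208/2187


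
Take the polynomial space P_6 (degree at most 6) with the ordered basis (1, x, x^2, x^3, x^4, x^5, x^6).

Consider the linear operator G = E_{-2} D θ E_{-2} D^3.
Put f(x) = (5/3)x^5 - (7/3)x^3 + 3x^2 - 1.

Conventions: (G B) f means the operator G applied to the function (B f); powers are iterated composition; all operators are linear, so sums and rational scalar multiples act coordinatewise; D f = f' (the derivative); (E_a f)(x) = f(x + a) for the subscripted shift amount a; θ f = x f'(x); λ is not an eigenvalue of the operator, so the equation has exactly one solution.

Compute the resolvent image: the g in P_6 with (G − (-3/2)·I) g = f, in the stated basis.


the image equals g(x) = (10/9)x^5 - (14/9)x^3 + 2x^2 - (1600/9)x + 1598/3

write g with unknown coordinates in the stated basis and equate coefficients in (G − (-3/2)·I) g = f
solving from the highest basis element down gives g = (10/9)x^5 - (14/9)x^3 + 2x^2 - (1600/9)x + 1598/3
check: G g = (800/3)x - 800
so G g − (-3/2)·g = (5/3)x^5 - (7/3)x^3 + 3x^2 - 1 = f ✓


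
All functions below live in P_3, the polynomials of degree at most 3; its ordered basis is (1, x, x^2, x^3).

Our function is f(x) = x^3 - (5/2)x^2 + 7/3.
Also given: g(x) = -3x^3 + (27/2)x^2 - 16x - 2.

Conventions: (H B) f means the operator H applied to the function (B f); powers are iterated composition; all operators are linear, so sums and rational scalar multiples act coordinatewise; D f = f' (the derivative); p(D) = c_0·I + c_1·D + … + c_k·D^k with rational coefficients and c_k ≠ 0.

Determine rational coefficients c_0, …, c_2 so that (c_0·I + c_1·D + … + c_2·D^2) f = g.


c_0 = -3, c_1 = 2, c_2 = -1

D^0 f = x^3 - (5/2)x^2 + 7/3
D^1 f = 3x^2 - 5x
D^2 f = 6x - 5
matching coefficients of g against c_0 f + c_1 Df + … from the top degree down determines the c_i
solution: c_0 = -3, c_1 = 2, c_2 = -1


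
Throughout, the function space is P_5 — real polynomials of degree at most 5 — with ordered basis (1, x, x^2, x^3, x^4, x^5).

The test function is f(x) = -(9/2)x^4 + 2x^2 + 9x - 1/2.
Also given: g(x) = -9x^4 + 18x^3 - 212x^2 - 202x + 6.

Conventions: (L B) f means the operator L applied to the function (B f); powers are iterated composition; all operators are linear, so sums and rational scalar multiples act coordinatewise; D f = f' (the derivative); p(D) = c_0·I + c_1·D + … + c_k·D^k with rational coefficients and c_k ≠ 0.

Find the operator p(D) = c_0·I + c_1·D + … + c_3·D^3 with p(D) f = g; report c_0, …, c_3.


D^0 f = -(9/2)x^4 + 2x^2 + 9x - 1/2
D^1 f = -18x^3 + 4x + 9
D^2 f = -54x^2 + 4
D^3 f = -108x
matching coefficients of g against c_0 f + c_1 Df + … from the top degree down determines the c_i
solution: c_0 = 2, c_1 = -1, c_2 = 4, c_3 = 2

p(D) = 2·I − D + 4·D^2 + 2·D^3, i.e. c_0 = 2, c_1 = -1, c_2 = 4, c_3 = 2


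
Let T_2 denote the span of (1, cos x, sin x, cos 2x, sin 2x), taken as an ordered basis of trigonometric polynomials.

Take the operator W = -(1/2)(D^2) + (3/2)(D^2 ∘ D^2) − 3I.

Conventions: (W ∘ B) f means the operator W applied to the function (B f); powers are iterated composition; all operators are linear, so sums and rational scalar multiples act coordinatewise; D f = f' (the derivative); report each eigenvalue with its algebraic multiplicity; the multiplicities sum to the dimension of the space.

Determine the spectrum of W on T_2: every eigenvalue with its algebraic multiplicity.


λ = -3 (multiplicity 1), λ = -1 (multiplicity 2), λ = 23 (multiplicity 2)

image of 1: -3
image of cos x: -cos x
image of sin x: -sin x
image of cos 2x: 23cos 2x
image of sin 2x: 23sin 2x
the matrix is diagonal; its diagonal is (-3, -1, -1, 23, 23)
for a triangular matrix the eigenvalues are the diagonal entries, with algebraic multiplicity their repetition count


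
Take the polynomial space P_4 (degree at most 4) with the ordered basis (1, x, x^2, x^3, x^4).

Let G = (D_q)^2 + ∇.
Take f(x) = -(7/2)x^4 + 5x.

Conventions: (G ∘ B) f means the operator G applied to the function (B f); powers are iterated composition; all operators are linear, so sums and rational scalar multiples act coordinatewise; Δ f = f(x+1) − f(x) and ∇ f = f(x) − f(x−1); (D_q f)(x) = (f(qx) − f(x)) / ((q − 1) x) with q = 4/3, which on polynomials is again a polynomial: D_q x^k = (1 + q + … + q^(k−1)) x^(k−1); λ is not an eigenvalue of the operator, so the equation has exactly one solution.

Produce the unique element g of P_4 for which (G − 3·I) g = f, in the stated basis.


the result is g(x) = (7/6)x^4 + (14/9)x^3 + (41923/4374)x^2 + (63622/6561)x + 100013/13122

write g with unknown coordinates in the stated basis and equate coefficients in (G − 3·I) g = f
solving from the highest basis element down gives g = (7/6)x^4 + (14/9)x^3 + (41923/4374)x^2 + (63622/6561)x + 100013/13122
check: G g = (14/3)x^3 + (41923/1458)x^2 + (74557/2187)x + 100013/4374
so G g − 3·g = -(7/2)x^4 + 5x = f ✓


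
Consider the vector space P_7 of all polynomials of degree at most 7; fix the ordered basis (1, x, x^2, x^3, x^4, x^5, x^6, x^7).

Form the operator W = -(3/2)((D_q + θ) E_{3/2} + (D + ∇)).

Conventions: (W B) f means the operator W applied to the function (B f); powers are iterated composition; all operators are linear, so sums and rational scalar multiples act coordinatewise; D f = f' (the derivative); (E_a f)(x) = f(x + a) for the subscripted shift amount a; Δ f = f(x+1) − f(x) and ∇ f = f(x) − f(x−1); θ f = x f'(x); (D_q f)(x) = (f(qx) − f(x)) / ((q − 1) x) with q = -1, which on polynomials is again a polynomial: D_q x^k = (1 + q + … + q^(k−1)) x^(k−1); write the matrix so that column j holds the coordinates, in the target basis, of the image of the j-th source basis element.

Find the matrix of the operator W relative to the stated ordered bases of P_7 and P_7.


image of 1: 0
image of x: -(3/2)x - 9/2
image of x^2: -3x^2 - (21/2)x - 3
image of x^3: -(9/2)x^3 - 24x^2 - (45/8)x - 93/8
image of x^4: -6x^4 - 39x^3 - (81/2)x^2 - (105/4)x - 75/4
image of x^5: -(15/2)x^5 - (123/2)x^4 - (345/4)x^3 - 150x^2 - (975/32)x - 1263/32
image of x^6: -9x^6 - (171/2)x^5 - (387/2)x^4 - (1335/4)x^3 - (4905/16)x^2 - (2475/32)x - 2139/32
image of x^7: -(21/2)x^7 - 117x^6 - (2583/8)x^5 - (6657/8)x^4 - (23835/32)x^3 - (12411/16)x^2 - (13965/128)x - 15501/128
each image's coordinates form column j of the matrix

the matrix is [[0, -9/2, -3, -93/8, -75/4, -1263/32, -2139/32, -15501/128]; [0, -3/2, -21/2, -45/8, -105/4, -975/32, -2475/32, -13965/128]; [0, 0, -3, -24, -81/2, -150, -4905/16, -12411/16]; [0, 0, 0, -9/2, -39, -345/4, -1335/4, -23835/32]; [0, 0, 0, 0, -6, -123/2, -387/2, -6657/8]; [0, 0, 0, 0, 0, -15/2, -171/2, -2583/8]; [0, 0, 0, 0, 0, 0, -9, -117]; [0, 0, 0, 0, 0, 0, 0, -21/2]] (rows listed top to bottom)


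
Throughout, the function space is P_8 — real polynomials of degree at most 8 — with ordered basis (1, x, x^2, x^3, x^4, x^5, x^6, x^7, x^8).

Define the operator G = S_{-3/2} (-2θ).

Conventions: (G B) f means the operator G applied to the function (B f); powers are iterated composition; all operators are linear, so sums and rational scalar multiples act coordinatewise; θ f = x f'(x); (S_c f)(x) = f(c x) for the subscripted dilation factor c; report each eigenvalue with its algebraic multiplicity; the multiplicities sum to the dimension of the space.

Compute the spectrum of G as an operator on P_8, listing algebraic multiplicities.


image of 1: 0
image of x: 3x
image of x^2: -9x^2
image of x^3: (81/4)x^3
image of x^4: -(81/2)x^4
image of x^5: (1215/16)x^5
image of x^6: -(2187/16)x^6
image of x^7: (15309/64)x^7
image of x^8: -(6561/16)x^8
the matrix is upper triangular; its diagonal is (0, 3, -9, 81/4, -81/2, 1215/16, -2187/16, 15309/64, -6561/16)
for a triangular matrix the eigenvalues are the diagonal entries, with algebraic multiplicity their repetition count

λ = -6561/16 (multiplicity 1), λ = -2187/16 (multiplicity 1), λ = -81/2 (multiplicity 1), λ = -9 (multiplicity 1), λ = 0 (multiplicity 1), λ = 3 (multiplicity 1), λ = 81/4 (multiplicity 1), λ = 1215/16 (multiplicity 1), λ = 15309/64 (multiplicity 1)


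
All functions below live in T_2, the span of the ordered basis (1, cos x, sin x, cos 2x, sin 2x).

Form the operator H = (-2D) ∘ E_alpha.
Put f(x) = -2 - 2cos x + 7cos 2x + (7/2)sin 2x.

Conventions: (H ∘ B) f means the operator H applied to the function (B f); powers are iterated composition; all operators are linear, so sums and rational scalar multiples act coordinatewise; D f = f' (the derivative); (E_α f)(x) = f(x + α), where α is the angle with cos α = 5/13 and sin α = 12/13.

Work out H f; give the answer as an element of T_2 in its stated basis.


the result is g(x) = -(48/13)cos x - (20/13)sin x + (5026/169)cos 2x - (1652/169)sin 2x

E_alpha f = -2 - (10/13)cos x + (24/13)sin x - (413/169)cos 2x - (2513/338)sin 2x
D E_alpha f = (24/13)cos x + (10/13)sin x - (2513/169)cos 2x + (826/169)sin 2x
(-2D) E_alpha f = -(48/13)cos x - (20/13)sin x + (5026/169)cos 2x - (1652/169)sin 2x
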